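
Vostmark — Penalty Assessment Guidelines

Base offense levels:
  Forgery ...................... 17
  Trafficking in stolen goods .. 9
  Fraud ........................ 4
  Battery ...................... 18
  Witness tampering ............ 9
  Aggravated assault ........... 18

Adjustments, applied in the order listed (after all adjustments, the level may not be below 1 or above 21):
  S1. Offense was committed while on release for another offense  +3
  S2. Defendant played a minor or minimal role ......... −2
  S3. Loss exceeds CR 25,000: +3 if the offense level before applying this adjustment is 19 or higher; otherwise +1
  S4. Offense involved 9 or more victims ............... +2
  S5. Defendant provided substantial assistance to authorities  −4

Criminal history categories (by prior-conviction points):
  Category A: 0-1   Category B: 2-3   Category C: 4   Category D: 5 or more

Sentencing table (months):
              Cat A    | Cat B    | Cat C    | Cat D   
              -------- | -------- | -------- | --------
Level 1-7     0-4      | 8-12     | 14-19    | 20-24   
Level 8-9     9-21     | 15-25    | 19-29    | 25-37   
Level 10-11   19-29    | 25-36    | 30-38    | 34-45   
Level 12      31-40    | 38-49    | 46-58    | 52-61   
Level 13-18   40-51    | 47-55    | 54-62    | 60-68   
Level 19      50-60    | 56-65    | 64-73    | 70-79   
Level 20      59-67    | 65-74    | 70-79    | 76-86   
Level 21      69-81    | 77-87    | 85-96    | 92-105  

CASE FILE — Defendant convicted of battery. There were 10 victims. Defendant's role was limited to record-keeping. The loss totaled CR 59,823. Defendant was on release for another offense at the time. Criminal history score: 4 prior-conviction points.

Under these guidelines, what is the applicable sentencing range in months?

Base offense level for battery: 18.
S1 applies: 18 + 3 = 21.
S2 applies: 21 − 2 = 19.
S3 applies (level before this adjustment is 19 ≥ 19, so +3): 19 + 3 = 22.
S4 applies: 22 + 2 = 24.
S5 does not apply.
Level 24 exceeds the maximum of 21; capped at 21.
Final offense level: 21.
Criminal history: 4 prior points → Category C (4).
Level 21 falls in the 21 band.
Grid: Level 21 × Category C = 85-96 months.

85-96 months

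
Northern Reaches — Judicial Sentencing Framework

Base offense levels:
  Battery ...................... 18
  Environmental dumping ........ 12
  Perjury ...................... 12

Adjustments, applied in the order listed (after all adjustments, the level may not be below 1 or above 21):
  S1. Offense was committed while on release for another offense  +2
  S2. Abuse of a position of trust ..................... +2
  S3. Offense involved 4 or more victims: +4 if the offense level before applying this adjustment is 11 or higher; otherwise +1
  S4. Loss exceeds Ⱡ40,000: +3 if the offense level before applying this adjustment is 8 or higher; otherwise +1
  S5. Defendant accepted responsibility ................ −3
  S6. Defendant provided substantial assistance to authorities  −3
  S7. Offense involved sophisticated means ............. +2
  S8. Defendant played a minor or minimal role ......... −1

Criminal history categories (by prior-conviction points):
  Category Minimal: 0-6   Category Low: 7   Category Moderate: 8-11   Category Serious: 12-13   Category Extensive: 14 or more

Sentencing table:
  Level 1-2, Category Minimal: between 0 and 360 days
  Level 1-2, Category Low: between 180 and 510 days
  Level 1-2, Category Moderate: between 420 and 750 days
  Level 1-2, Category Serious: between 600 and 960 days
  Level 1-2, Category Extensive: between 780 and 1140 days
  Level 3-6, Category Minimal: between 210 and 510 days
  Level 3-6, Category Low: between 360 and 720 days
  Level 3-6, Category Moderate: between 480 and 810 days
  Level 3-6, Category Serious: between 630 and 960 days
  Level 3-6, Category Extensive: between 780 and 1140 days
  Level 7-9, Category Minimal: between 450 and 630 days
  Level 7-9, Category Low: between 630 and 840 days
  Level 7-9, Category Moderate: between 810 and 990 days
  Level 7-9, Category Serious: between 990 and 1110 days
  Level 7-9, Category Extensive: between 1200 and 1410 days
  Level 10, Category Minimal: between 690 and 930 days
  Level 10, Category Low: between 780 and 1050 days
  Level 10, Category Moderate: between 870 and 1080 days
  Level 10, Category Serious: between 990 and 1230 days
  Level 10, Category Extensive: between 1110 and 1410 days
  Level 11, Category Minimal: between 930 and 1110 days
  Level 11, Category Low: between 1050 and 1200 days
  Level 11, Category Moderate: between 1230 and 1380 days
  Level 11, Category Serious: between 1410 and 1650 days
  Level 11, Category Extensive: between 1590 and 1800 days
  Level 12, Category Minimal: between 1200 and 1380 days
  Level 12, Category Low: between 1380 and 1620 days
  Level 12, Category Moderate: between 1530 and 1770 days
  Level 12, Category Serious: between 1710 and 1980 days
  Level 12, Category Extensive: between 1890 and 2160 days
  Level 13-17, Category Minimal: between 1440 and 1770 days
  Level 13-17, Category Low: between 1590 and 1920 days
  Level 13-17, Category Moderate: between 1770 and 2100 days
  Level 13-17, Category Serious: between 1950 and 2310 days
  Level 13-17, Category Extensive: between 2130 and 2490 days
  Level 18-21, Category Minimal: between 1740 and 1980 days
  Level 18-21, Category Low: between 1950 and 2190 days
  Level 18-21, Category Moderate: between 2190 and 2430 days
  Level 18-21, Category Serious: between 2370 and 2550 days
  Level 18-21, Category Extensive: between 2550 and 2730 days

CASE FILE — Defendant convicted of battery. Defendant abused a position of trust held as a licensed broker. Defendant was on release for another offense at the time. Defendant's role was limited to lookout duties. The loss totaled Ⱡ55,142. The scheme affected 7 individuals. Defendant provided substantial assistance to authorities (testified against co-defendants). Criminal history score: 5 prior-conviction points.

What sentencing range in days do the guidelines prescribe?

Base offense level for battery: 18.
S1 applies: 18 + 2 = 20.
S2 applies: 20 + 2 = 22.
S3 applies (level before this adjustment is 22 ≥ 11, so +4): 22 + 4 = 26.
S4 applies (level before this adjustment is 26 ≥ 8, so +3): 26 + 3 = 29.
S6 applies: 29 − 3 = 26.
S7 does not apply.
S8 applies: 26 − 1 = 25.
Level 25 exceeds the maximum of 21; capped at 21.
Final offense level: 21.
Criminal history: 5 prior points → Category Minimal (0-6).
Level 21 falls in the 18-21 band.
Grid: Level 18-21 × Category Minimal = 1740-1980 days.

1740-1980 days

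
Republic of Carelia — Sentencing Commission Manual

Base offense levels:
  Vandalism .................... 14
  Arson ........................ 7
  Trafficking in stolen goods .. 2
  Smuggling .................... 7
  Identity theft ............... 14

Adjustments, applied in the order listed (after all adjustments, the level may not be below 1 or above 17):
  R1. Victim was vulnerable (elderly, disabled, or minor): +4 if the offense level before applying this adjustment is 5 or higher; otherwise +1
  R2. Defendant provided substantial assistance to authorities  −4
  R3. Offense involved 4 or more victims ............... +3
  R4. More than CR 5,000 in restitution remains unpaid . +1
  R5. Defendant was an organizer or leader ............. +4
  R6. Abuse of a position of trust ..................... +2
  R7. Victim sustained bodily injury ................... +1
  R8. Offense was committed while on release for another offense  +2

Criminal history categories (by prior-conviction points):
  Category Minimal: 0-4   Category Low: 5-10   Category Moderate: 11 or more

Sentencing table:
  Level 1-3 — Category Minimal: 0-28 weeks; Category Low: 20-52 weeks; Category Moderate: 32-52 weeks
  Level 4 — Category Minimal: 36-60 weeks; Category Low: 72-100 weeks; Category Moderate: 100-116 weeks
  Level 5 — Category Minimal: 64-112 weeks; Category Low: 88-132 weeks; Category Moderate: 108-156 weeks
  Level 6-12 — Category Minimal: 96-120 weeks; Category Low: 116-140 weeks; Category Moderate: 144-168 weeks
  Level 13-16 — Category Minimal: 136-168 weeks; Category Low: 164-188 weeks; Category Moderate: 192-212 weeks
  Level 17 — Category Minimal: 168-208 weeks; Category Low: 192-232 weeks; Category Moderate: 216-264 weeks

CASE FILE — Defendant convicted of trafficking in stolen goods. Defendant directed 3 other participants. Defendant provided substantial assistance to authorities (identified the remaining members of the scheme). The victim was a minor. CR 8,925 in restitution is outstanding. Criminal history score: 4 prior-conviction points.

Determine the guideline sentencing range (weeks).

36-60 weeks

Base offense level for trafficking in stolen goods: 2.
R1 applies (level before this adjustment is 2 < 5, so +1): 2 + 1 = 3.
R2 applies: 3 − 4 = -1.
R3 does not apply.
R4 applies: -1 + 1 = 0.
R5 applies: 0 + 4 = 4.
Final offense level: 4.
Criminal history: 4 prior points → Category Minimal (0-4).
Level 4 falls in the 4 band.
Grid: Level 4 × Category Minimal = 36-60 weeks.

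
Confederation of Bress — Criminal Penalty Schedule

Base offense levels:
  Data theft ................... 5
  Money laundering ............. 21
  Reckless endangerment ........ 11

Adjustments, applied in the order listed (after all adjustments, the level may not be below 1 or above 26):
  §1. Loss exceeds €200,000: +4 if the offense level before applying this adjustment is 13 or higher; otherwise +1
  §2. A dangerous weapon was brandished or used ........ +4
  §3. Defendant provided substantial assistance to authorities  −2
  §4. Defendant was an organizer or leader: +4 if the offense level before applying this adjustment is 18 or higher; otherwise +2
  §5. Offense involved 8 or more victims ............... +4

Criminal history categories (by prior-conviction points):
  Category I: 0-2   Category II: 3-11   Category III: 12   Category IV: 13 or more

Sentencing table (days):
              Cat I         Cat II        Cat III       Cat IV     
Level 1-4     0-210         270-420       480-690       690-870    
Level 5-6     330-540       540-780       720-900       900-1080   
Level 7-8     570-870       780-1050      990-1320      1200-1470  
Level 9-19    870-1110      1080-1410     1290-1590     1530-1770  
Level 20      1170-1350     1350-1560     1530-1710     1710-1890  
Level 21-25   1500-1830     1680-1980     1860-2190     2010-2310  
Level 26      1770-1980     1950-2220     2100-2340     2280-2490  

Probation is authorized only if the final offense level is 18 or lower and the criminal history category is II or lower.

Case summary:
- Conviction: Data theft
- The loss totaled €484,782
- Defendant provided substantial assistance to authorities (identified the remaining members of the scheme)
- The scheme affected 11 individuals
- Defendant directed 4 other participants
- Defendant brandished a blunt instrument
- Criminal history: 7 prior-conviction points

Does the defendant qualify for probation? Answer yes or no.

Base offense level for data theft: 5.
§1 applies (level before this adjustment is 5 < 13, so +1): 5 + 1 = 6.
§2 applies: 6 + 4 = 10.
§3 applies: 10 − 2 = 8.
§4 applies (level before this adjustment is 8 < 18, so +2): 8 + 2 = 10.
§5 applies: 10 + 4 = 14.
Final offense level: 14.
Criminal history: 7 prior points → Category II (3-11).
Level 14 falls in the 9-19 band.
Grid: Level 9-19 × Category II = 1080-1410 days.
Probation check: level 14 ≤ 18 and category II ≤ II → eligible.

Yes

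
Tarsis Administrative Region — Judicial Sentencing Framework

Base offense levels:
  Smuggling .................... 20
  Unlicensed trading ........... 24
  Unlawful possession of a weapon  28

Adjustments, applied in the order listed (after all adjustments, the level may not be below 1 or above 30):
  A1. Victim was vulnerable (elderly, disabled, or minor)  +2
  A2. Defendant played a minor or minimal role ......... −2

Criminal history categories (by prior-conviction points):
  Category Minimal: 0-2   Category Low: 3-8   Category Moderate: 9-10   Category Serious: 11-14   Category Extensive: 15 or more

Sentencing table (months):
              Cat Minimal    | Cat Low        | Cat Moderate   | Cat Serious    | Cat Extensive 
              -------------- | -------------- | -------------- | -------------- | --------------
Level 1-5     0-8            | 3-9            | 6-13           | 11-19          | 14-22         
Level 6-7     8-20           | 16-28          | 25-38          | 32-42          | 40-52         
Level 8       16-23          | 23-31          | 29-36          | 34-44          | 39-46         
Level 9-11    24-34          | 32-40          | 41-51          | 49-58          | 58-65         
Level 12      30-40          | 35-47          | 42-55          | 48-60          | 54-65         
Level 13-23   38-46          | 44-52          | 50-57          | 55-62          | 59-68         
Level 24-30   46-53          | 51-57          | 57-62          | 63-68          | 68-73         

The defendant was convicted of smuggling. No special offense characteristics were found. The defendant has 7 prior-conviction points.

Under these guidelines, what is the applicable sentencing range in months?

44-52 months

Base offense level for smuggling: 20.
Final offense level: 20.
Criminal history: 7 prior points → Category Low (3-8).
Level 20 falls in the 13-23 band.
Grid: Level 13-23 × Category Low = 44-52 months.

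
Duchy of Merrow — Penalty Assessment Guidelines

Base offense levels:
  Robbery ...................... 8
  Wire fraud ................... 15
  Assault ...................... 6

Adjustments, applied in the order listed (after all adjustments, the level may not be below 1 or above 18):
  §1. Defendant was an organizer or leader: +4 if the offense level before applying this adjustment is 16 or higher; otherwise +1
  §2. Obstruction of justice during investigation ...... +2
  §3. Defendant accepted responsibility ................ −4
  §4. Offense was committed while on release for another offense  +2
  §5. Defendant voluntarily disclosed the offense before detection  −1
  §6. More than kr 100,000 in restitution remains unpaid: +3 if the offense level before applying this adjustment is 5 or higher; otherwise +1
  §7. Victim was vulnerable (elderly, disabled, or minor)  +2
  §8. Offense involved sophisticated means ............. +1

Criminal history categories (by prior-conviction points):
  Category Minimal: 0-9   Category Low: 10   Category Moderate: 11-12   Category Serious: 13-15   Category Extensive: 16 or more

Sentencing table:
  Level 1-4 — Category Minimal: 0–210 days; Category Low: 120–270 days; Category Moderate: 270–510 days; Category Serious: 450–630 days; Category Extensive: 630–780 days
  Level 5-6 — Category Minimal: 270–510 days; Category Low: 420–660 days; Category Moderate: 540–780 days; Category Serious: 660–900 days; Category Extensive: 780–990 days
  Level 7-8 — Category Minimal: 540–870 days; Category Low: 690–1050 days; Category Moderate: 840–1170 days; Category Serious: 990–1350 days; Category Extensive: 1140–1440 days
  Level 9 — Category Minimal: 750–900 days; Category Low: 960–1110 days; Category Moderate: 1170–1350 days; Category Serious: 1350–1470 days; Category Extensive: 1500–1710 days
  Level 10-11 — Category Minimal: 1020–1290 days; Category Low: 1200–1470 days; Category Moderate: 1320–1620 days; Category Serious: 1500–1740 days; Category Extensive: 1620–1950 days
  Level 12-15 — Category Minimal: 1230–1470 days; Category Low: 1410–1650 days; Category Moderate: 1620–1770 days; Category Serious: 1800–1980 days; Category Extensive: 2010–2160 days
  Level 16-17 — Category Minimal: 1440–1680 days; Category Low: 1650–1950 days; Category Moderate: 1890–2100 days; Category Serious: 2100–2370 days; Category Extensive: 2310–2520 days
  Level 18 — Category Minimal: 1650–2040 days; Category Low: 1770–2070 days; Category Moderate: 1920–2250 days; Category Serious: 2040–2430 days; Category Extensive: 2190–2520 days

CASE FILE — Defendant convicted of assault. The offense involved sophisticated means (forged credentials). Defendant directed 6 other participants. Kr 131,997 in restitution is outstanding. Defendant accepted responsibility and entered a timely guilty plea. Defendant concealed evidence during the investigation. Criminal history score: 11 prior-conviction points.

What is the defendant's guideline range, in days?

Base offense level for assault: 6.
§1 applies (level before this adjustment is 6 < 16, so +1): 6 + 1 = 7.
§2 applies: 7 + 2 = 9.
§3 applies: 9 − 4 = 5.
§4 does not apply.
§6 applies (level before this adjustment is 5 ≥ 5, so +3): 5 + 3 = 8.
§7 does not apply.
§8 applies: 8 + 1 = 9.
Final offense level: 9.
Criminal history: 11 prior points → Category Moderate (11-12).
Level 9 falls in the 9 band.
Grid: Level 9 × Category Moderate = 1170-1350 days.

1170-1350 days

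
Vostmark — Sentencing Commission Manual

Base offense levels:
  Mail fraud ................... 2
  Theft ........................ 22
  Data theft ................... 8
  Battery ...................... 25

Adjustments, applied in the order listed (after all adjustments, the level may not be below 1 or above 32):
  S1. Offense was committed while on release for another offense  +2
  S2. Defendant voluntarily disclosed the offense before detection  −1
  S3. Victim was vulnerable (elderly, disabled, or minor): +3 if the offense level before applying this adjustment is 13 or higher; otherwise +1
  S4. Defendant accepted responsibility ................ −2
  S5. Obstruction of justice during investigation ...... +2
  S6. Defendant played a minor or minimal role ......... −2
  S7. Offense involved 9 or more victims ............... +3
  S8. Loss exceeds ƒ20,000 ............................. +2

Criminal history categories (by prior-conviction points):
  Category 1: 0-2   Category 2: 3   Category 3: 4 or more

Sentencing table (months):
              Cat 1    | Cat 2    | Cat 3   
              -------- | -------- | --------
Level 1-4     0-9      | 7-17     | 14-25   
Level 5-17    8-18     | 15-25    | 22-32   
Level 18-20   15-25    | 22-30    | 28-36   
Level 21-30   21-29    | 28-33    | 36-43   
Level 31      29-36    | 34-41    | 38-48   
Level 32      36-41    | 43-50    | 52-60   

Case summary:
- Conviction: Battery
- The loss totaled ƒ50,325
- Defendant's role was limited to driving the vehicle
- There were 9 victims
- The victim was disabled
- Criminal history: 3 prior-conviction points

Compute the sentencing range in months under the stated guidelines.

Base offense level for battery: 25.
S1 does not apply.
S3 applies (level before this adjustment is 25 ≥ 13, so +3): 25 + 3 = 28.
S4 does not apply.
S6 applies: 28 − 2 = 26.
S7 applies: 26 + 3 = 29.
S8 applies: 29 + 2 = 31.
Final offense level: 31.
Criminal history: 3 prior points → Category 2 (3).
Level 31 falls in the 31 band.
Grid: Level 31 × Category 2 = 34-41 months.

34-41 months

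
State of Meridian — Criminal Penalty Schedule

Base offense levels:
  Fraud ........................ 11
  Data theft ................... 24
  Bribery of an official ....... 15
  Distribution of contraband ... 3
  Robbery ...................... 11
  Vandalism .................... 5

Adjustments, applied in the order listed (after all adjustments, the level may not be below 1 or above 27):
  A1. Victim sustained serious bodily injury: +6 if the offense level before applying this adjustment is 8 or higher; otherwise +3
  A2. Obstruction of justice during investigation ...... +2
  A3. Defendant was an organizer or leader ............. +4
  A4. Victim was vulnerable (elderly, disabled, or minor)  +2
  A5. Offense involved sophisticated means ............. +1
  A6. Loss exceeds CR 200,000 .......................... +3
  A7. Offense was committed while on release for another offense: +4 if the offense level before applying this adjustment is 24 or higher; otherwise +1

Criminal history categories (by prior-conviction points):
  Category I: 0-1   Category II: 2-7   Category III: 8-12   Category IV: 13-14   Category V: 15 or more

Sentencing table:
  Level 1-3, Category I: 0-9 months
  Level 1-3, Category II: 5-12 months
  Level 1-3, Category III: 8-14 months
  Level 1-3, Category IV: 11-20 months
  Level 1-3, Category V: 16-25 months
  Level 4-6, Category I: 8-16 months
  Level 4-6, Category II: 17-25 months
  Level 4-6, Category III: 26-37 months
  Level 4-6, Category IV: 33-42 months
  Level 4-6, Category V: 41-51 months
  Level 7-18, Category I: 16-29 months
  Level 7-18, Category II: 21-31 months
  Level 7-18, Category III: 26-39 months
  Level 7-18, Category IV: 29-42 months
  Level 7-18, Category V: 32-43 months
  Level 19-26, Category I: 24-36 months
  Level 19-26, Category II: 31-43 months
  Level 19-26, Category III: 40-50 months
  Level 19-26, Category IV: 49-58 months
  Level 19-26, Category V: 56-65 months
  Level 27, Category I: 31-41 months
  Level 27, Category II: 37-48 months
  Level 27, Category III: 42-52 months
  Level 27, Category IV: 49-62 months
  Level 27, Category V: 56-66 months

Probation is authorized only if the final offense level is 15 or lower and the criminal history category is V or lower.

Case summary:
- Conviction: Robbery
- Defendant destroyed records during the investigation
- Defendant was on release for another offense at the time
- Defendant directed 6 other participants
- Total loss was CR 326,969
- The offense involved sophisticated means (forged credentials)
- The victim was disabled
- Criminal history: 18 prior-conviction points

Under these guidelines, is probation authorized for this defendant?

No

Base offense level for robbery: 11.
A1 does not apply.
A2 applies: 11 + 2 = 13.
A3 applies: 13 + 4 = 17.
A4 applies: 17 + 2 = 19.
A5 applies: 19 + 1 = 20.
A6 applies: 20 + 3 = 23.
A7 applies (level before this adjustment is 23 < 24, so +1): 23 + 1 = 24.
Final offense level: 24.
Criminal history: 18 prior points → Category V (15+).
Level 24 falls in the 19-26 band.
Grid: Level 19-26 × Category V = 56-65 months.
Probation check: level 24 > 15 and category V ≤ V → not eligible.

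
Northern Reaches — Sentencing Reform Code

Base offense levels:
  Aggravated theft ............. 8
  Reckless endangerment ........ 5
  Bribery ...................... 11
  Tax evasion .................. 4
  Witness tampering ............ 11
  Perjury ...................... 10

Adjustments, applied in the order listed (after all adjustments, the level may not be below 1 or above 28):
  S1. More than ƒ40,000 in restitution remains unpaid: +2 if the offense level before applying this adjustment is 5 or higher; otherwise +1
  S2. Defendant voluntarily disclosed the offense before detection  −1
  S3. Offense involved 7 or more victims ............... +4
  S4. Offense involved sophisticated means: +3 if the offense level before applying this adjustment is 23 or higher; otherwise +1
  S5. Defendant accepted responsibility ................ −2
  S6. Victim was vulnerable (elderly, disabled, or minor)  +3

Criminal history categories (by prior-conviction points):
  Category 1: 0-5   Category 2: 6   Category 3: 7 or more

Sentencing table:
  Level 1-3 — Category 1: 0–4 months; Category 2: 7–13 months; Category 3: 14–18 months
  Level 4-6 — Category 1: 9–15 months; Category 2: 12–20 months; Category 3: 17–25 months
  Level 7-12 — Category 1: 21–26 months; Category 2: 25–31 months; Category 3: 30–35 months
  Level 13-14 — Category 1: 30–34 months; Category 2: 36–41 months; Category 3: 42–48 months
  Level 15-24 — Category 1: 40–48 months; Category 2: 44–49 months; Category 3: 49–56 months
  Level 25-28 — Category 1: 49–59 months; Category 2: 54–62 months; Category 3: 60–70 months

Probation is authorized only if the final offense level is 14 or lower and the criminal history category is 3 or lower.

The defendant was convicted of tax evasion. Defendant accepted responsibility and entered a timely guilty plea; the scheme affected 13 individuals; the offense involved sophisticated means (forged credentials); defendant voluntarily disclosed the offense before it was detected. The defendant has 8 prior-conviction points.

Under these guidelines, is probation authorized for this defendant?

Base offense level for tax evasion: 4.
S2 applies: 4 − 1 = 3.
S3 applies: 3 + 4 = 7.
S4 applies (level before this adjustment is 7 < 23, so +1): 7 + 1 = 8.
S5 applies: 8 − 2 = 6.
Final offense level: 6.
Criminal history: 8 prior points → Category 3 (7+).
Level 6 falls in the 4-6 band.
Grid: Level 4-6 × Category 3 = 17-25 months.
Probation check: level 6 ≤ 14 and category 3 ≤ 3 → eligible.

Yes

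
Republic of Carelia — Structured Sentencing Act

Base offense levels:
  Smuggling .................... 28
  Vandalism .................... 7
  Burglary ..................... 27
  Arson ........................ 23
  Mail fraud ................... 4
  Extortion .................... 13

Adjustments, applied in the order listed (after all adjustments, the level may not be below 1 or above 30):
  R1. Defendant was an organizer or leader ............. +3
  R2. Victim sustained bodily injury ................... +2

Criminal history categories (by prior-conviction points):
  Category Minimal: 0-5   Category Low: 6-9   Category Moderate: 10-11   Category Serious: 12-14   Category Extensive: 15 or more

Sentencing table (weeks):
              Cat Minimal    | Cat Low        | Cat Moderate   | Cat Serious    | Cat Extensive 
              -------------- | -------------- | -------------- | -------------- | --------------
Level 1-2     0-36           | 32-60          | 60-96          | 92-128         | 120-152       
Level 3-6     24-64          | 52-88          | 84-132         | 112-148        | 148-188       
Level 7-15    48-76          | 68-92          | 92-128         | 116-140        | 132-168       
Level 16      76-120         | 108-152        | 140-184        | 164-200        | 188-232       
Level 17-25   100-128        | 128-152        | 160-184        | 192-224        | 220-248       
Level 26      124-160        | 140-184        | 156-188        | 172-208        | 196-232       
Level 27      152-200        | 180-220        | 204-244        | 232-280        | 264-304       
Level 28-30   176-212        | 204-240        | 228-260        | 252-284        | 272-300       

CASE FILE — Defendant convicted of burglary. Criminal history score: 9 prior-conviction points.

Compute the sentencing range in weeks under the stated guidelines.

180-220 weeks

Base offense level for burglary: 27.
Final offense level: 27.
Criminal history: 9 prior points → Category Low (6-9).
Level 27 falls in the 27 band.
Grid: Level 27 × Category Low = 180-220 weeks.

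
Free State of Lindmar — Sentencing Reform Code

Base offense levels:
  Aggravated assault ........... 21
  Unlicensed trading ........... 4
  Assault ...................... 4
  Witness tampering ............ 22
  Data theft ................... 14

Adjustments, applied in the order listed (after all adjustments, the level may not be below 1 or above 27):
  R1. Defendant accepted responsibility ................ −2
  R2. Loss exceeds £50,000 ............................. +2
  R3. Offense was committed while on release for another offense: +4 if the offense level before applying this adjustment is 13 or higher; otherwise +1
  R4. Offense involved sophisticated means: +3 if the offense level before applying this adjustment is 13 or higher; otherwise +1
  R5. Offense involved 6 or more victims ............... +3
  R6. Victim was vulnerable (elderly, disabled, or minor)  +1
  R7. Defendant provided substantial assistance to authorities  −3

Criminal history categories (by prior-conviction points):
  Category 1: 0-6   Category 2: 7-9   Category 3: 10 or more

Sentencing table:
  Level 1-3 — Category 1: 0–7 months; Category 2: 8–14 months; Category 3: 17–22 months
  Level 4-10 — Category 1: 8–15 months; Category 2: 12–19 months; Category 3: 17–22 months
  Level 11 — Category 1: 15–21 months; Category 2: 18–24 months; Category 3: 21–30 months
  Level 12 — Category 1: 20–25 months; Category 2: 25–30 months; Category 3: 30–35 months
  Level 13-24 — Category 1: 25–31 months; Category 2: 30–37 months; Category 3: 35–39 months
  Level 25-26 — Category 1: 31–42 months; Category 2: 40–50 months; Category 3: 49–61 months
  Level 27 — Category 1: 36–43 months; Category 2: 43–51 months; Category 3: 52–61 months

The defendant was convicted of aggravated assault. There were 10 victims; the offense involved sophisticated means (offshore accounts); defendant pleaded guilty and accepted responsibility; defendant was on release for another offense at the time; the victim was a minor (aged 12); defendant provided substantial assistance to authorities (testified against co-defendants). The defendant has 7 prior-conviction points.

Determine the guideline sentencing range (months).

Base offense level for aggravated assault: 21.
R1 applies: 21 − 2 = 19.
R3 applies (level before this adjustment is 19 ≥ 13, so +4): 19 + 4 = 23.
R4 applies (level before this adjustment is 23 ≥ 13, so +3): 23 + 3 = 26.
R5 applies: 26 + 3 = 29.
R6 applies: 29 + 1 = 30.
R7 applies: 30 − 3 = 27.
Final offense level: 27.
Criminal history: 7 prior points → Category 2 (7-9).
Level 27 falls in the 27 band.
Grid: Level 27 × Category 2 = 43-51 months.

43-51 months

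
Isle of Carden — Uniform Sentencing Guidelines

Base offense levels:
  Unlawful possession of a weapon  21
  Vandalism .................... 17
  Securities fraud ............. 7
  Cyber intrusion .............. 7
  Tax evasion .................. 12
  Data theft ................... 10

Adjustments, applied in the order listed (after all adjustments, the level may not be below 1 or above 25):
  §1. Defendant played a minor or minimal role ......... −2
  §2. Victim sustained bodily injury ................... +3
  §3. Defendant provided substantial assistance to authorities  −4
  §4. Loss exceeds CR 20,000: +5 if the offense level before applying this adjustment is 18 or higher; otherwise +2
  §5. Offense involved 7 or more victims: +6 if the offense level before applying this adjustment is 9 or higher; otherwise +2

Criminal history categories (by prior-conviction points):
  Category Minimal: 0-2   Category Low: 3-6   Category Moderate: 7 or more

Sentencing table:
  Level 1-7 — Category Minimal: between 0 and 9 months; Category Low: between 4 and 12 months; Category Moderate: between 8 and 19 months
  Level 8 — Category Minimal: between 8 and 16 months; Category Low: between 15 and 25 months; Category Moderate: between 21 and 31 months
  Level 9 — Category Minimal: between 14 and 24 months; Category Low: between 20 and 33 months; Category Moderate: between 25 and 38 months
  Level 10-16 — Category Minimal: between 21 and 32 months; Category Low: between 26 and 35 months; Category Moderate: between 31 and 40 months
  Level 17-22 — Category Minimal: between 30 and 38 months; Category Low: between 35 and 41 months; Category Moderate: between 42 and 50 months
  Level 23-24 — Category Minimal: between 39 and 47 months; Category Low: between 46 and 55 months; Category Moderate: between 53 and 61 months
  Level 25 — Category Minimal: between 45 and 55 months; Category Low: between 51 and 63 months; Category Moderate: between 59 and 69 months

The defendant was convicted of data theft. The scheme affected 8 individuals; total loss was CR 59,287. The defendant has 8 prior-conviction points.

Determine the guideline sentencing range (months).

Base offense level for data theft: 10.
§2 does not apply.
§3 does not apply.
§4 applies (level before this adjustment is 10 < 18, so +2): 10 + 2 = 12.
§5 applies (level before this adjustment is 12 ≥ 9, so +6): 12 + 6 = 18.
Final offense level: 18.
Criminal history: 8 prior points → Category Moderate (7+).
Level 18 falls in the 17-22 band.
Grid: Level 17-22 × Category Moderate = 42-50 months.

42-50 months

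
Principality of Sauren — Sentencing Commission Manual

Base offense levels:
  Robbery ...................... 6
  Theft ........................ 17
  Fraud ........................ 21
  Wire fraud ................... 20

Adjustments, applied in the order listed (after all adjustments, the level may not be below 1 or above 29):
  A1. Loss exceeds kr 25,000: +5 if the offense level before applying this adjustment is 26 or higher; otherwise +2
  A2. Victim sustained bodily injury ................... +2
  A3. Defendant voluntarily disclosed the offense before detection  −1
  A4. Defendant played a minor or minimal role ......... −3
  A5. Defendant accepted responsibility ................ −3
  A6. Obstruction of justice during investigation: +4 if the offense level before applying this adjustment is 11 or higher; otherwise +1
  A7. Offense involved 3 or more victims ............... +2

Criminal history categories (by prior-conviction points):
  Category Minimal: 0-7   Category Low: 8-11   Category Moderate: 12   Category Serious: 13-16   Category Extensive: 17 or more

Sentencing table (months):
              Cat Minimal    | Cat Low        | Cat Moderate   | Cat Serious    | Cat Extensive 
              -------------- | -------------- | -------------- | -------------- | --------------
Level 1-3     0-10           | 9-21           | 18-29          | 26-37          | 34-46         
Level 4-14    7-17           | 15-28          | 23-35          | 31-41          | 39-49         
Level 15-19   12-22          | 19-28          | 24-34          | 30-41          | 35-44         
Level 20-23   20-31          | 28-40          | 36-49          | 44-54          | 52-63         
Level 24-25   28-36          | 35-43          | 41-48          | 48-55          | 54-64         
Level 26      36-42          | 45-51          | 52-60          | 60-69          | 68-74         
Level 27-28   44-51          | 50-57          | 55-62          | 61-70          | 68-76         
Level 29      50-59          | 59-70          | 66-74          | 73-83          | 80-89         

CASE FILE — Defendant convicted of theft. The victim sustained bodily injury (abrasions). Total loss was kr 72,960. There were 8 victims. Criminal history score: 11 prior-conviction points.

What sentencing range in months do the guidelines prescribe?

Base offense level for theft: 17.
A1 applies (level before this adjustment is 17 < 26, so +2): 17 + 2 = 19.
A2 applies: 19 + 2 = 21.
A5 does not apply.
A6 does not apply.
A7 applies: 21 + 2 = 23.
Final offense level: 23.
Criminal history: 11 prior points → Category Low (8-11).
Level 23 falls in the 20-23 band.
Grid: Level 20-23 × Category Low = 28-40 months.

28-40 months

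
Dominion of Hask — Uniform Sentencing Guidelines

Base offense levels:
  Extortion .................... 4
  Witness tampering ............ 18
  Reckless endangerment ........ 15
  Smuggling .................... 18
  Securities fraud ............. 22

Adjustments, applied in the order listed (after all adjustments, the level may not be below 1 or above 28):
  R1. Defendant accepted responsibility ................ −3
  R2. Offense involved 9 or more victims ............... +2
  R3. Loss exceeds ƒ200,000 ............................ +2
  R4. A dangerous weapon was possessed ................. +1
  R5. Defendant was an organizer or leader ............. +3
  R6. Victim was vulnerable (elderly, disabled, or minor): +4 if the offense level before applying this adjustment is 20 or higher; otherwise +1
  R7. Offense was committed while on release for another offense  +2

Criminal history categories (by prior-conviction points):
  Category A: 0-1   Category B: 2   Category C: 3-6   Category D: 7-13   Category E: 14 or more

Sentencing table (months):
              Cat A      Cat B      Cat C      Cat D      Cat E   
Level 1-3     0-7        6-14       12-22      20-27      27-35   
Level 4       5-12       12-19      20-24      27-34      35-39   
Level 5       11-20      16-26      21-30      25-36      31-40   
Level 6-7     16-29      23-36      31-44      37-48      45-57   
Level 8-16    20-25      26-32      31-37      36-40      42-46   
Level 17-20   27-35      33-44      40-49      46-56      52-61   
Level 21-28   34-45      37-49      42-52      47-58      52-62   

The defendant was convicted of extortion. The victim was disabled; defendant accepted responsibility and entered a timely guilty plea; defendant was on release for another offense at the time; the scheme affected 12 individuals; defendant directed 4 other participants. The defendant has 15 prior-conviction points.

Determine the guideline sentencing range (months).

Base offense level for extortion: 4.
R1 applies: 4 − 3 = 1.
R2 applies: 1 + 2 = 3.
R5 applies: 3 + 3 = 6.
R6 applies (level before this adjustment is 6 < 20, so +1): 6 + 1 = 7.
R7 applies: 7 + 2 = 9.
Final offense level: 9.
Criminal history: 15 prior points → Category E (14+).
Level 9 falls in the 8-16 band.
Grid: Level 8-16 × Category E = 42-46 months.

42-46 months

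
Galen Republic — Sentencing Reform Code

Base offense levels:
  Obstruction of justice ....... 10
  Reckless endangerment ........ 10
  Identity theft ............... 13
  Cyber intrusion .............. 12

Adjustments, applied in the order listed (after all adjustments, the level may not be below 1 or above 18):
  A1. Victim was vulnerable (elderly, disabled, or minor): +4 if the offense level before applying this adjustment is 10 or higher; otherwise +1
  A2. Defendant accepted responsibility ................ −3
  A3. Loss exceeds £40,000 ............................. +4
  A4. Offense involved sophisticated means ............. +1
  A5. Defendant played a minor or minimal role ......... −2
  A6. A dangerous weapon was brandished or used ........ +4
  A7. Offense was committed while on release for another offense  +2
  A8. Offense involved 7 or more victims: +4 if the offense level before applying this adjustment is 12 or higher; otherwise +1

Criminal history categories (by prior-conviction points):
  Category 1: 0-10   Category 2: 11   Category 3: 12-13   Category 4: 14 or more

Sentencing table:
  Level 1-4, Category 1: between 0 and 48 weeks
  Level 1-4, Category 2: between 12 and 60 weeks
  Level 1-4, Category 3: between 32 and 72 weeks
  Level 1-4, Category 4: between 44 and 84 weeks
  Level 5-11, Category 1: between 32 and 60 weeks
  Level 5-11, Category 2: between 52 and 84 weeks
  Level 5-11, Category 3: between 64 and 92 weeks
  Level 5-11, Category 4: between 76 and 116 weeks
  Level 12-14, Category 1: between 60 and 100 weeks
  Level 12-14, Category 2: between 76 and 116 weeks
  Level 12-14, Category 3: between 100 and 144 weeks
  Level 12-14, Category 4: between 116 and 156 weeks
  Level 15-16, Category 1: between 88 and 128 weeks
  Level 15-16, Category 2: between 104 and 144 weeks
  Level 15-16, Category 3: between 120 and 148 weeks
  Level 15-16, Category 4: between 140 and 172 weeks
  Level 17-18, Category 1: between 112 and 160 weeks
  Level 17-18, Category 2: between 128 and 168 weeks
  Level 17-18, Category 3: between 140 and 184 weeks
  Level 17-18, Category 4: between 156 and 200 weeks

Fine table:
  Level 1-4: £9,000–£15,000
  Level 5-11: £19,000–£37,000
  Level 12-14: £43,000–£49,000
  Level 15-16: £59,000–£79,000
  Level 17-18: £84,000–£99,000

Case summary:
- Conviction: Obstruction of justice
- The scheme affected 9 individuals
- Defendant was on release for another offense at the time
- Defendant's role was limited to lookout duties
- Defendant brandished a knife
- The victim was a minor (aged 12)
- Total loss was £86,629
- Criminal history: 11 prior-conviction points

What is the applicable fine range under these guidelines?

£84,000–£99,000

Base offense level for obstruction of justice: 10.
A1 applies (level before this adjustment is 10 ≥ 10, so +4): 10 + 4 = 14.
A2 does not apply.
A3 applies: 14 + 4 = 18.
A4 does not apply.
A5 applies: 18 − 2 = 16.
A6 applies: 16 + 4 = 20.
A7 applies: 20 + 2 = 22.
A8 applies (level before this adjustment is 22 ≥ 12, so +4): 22 + 4 = 26.
Level 26 exceeds the maximum of 18; capped at 18.
Final offense level: 18.
Level 18 falls in the 17-18 band.
Fine table: Level 17-18 → £84,000–£99,000.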